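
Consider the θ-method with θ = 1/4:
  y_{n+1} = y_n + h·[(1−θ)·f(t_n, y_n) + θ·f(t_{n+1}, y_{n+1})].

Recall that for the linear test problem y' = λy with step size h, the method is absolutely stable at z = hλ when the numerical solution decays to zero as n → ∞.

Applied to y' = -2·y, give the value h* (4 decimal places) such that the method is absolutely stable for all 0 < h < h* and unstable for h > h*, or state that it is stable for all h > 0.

Test eqn y'=λy, z=hλ:
  y_{n+1} = y_n + z·[3/4·y_n + 1/4·y_{n+1}] ⇒ (1 − 1/4z)y_{n+1} = (1 + 3/4z)y_n
  ⇒ R(z) = (1 + 3/4z)/(1 − 1/4z).

Boundary: |R(x)|=1, x<0.
x=-1.79: |R|=0.2366
R=−1: 1+3/4x = −1+1/4x ⇒ -1/2x=2 ⇒ x=2/(-1/2)=-4.0000
Confirm numerically:
  x=-3.640: |R|=0.90576 <1
  x=-2.648: |R|=0.59326 <1
  x=-2.330: |R|=0.47235 <1
  x=-2.213: |R|=0.42475 <1
  x=-4.598: |R|=1.13910 >1
  x=-4.248: |R|=1.06014 >1
  x=-4.142: |R|=1.03488 >1
So |R|<1 on (-4.0000, 0).

(-4.0000,0); λ=-2 ⇒ h* = (4)/2 = 2.0000.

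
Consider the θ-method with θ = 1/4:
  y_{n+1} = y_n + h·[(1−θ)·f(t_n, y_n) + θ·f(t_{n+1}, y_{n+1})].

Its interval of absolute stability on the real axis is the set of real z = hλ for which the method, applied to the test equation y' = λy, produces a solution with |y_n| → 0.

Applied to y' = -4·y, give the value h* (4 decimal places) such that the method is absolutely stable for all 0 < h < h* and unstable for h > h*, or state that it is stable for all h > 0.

With y'=λy (z=hλ):
  y_{n+1} = y_n + z·[3/4·y_n + 1/4·y_{n+1}] ⇒ (1 − 1/4z)y_{n+1} = (1 + 3/4z)y_n
  Hence R(z) = (1 + 3/4z)/(1 − 1/4z).

Solve |R(x)|<1 on ℝ⁻.
x=-1.23: |R|=0.0593
R=−1: 1+3/4x = −1+1/4x ⇒ -1/2x=2 ⇒ x=2/(-1/2)=-4.0000
Confirm numerically:
  x=-3.119: |R|=0.75249 <1
  x=-2.443: |R|=0.51668 <1
  x=-2.423: |R|=0.50895 <1
  x=-4.079: |R|=1.01956 >1
  x=-4.057: |R|=1.01415 >1
Stable set (-4.0000, 0).

(-4.0000,0); λ=-4 ⇒ h* = (4)/4 = 1.0000.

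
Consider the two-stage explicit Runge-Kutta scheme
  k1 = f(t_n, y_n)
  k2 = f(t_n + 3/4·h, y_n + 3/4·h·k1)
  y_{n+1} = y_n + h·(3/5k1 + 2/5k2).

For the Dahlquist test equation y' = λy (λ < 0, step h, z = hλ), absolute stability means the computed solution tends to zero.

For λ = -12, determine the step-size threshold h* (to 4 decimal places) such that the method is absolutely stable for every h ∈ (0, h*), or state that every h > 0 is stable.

(-3.3333,0); λ=-12 ⇒ h* = (10/3)/12 = 0.2778.

Set f=λy, z=hλ:
  k1=λy_n ⇒ h·k1=z·y_n;  k2=λ(1+3/4z)y_n ⇒ h·k2=z(1+3/4z)y_n
  y_{n+1}/y_n = 1 + 3/5z + 2/5z(1+3/4z) = 1 + z + 3/10z²
  so R(z) = 1 + z + 3/10z².

Solve |R(x)|<1 on ℝ⁻.
x=-1.64: |R|=0.1669
R=1: x+3/10x²=0 ⇒ x=−10/3=-3.3333; min R=1−1/(4·3/10)=0.1667>−1
Confirm numerically:
  x=-2.725: |R|=0.50269 <1
  x=-2.435: |R|=0.34377 <1
  x=-1.341: |R|=0.19848 <1
  x=-3.901: |R|=1.66434 >1
  x=-3.735: |R|=1.45007 >1
  x=-3.672: |R|=1.37308 >1
Interval (-3.3333, 0).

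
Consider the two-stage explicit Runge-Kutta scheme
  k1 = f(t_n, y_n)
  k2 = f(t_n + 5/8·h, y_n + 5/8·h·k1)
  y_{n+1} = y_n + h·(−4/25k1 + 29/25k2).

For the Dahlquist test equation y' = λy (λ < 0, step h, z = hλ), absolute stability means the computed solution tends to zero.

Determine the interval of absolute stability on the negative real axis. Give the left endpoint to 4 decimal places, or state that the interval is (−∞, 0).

z∈(-1.3793,0).

With y'=λy (z=hλ):
  k1=λy_n ⇒ h·k1=z·y_n;  k2=λ(1+5/8z)y_n ⇒ h·k2=z(1+5/8z)y_n
  y_{n+1}/y_n = 1 − 4/25z + 29/25z(1+5/8z) = 1 + z + 29/40z²
  ⇒ R(z) = 1 + z + 29/40z².

Boundary: |R(x)|=1, x<0.
x=-1.09: |R|=0.7714
R=1: x+29/40x²=0 ⇒ x=−40/29=-1.3793; min R=1−1/(4·29/40)=0.6552>−1
Confirm numerically:
  x=-1.152: |R|=0.81015 <1
  x=-0.932: |R|=0.69775 <1
  x=-0.699: |R|=0.65524 <1
  x=-1.633: |R|=1.30035 >1
  x=-1.543: |R|=1.18312 >1
Interval (-1.3793, 0).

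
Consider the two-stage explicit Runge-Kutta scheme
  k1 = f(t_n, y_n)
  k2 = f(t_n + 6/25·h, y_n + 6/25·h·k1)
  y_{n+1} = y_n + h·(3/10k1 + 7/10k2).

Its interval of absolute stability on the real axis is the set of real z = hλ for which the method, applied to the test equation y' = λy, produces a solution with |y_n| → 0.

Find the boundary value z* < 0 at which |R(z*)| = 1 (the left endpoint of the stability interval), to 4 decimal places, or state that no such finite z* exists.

With y'=λy (z=hλ):
  k1=λy_n ⇒ h·k1=z·y_n;  k2=λ(1+6/25z)y_n ⇒ h·k2=z(1+6/25z)y_n
  y_{n+1}/y_n = 1 + 3/10z + 7/10z(1+6/25z) = 1 + z + 21/125z²
  R(z) = 1 + z + 21/125z².

Find x<0 with |R(x)|<1.
x=-1.04: |R|=0.1417
R=1: x+21/125x²=0 ⇒ x=−125/21=-5.9524; min R=1−1/(4·21/125)=-0.4881>−1
Confirm numerically:
  x=-5.002: |R|=0.20136 <1
  x=-3.843: |R|=0.36187 <1
  x=-3.135: |R|=0.48386 <1
  x=-2.783: |R|=0.48183 <1
  x=-6.175: |R|=1.23095 >1
  x=-6.120: |R|=1.17234 >1
Stable set (-5.9524, 0).

z* = -5.9524.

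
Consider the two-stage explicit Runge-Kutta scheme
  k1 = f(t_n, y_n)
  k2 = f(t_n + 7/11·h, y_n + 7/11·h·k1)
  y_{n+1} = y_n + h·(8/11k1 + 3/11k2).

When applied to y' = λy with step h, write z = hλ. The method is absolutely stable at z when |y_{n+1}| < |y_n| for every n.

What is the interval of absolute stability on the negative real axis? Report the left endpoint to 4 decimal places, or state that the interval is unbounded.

With y'=λy (z=hλ):
  k1=λy_n ⇒ h·k1=z·y_n;  k2=λ(1+7/11z)y_n ⇒ h·k2=z(1+7/11z)y_n
  y_{n+1}/y_n = 1 + 8/11z + 3/11z(1+7/11z) = 1 + z + 21/121z²
  so R(z) = 1 + z + 21/121z².

Solve |R(x)|<1 on ℝ⁻.
x=-1.46: |R|=0.0901
R=1: x+21/121x²=0 ⇒ x=−121/21=-5.7619; min R=1−1/(4·21/121)=-0.4405>−1
Confirm numerically:
  x=-5.646: |R|=0.88643 <1
  x=-5.208: |R|=0.49934 <1
  x=-4.921: |R|=0.28182 <1
  x=-6.319: |R|=1.61096 >1
  x=-5.914: |R|=1.15611 >1
  x=-5.802: |R|=1.04037 >1
Stable set (-5.7619, 0).

(-5.7619, 0).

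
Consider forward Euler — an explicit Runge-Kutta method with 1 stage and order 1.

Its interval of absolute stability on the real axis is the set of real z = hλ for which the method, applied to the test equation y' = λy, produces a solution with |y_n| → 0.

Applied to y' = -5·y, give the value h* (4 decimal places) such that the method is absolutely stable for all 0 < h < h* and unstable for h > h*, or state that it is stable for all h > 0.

(-2.0000,0); λ=-5 ⇒ h* = 0.4000.

Test eqn y'=λy, z=hλ:
  order 1, 1-stage ⇒ R(z)=1+z
  (e.g. R(-1.63)=-0.63000, |R|=0.63000)

Boundary: |R(x)|=1, x<0.
x=-1.63: |R|=0.6300
|R(-1.43)|=0.4300 |R(-0.73)|=0.2700 |R(-0.55)|=0.4500
Bisect:
  x_lo=-2.5452 |R|=1.5452  x_hi=-0.3335 |R|=0.6665
  mid=-1.43935 |R|=0.43935 →hi
  mid=-1.99230 |R|=0.99230 →hi
  mid=-2.26878 |R|=1.26878 →lo
  mid=-2.13054 |R|=1.13054 →lo
  mid=-2.06142 |R|=1.06142 →lo
  mid=-2.02686 |R|=1.02686 →lo
  mid=-2.00958 |R|=1.00958 →lo
  mid=-2.00094 |R|=1.00094 →lo
  mid=-1.99662 |R|=0.99662 →hi
  ...
  [-2.00013,-2.00000] ⇒ x*=-2.0000
Stable set (-2.0000, 0).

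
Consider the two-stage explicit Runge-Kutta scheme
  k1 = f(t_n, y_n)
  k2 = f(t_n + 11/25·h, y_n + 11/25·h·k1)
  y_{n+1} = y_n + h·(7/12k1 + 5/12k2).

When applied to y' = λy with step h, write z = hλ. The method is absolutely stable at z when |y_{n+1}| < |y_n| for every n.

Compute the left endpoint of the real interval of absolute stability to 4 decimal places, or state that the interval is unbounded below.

left endpoint -5.4545.

Set f=λy, z=hλ:
  k1=λy_n ⇒ h·k1=z·y_n;  k2=λ(1+11/25z)y_n ⇒ h·k2=z(1+11/25z)y_n
  y_{n+1}/y_n = 1 + 7/12z + 5/12z(1+11/25z) = 1 + z + 11/60z²
  Hence R(z) = 1 + z + 11/60z².

Solve |R(x)|<1 on ℝ⁻.
x=-0.32: |R|=0.6988
R=1: x+11/60x²=0 ⇒ x=−60/11=-5.4545; min R=1−1/(4·11/60)=-0.3636>−1
Confirm numerically:
  x=-4.228: |R|=0.04926 <1
  x=-3.867: |R|=0.12549 <1
  x=-3.678: |R|=0.19792 <1
  x=-2.663: |R|=0.36288 <1
  x=-5.964: |R|=1.55704 >1
  x=-5.641: |R|=1.19283 >1
Stable set (-5.4545, 0).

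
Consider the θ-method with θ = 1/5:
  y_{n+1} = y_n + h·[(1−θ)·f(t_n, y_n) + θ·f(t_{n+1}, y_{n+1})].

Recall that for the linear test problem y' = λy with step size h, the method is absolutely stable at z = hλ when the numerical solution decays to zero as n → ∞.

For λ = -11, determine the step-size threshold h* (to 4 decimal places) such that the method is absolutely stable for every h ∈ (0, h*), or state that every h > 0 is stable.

(-3.3333,0); λ=-11 ⇒ h* = (10/3)/11 = 0.3030.

Set f=λy, z=hλ:
  y_{n+1} = y_n + z·[4/5·y_n + 1/5·y_{n+1}] ⇒ (1 − 1/5z)y_{n+1} = (1 + 4/5z)y_n
  Hence R(z) = (1 + 4/5z)/(1 − 1/5z).

Find x<0 with |R(x)|<1.
x=-0.97: |R|=0.1876
R=−1: 1+4/5x = −1+1/5x ⇒ -3/5x=2 ⇒ x=2/(-3/5)=-3.3333
Confirm numerically:
  x=-3.080: |R|=0.90594 <1
  x=-2.984: |R|=0.86874 <1
  x=-1.811: |R|=0.32947 <1
  x=-3.884: |R|=1.18595 >1
  x=-3.587: |R|=1.08862 >1
Interval (-3.3333, 0).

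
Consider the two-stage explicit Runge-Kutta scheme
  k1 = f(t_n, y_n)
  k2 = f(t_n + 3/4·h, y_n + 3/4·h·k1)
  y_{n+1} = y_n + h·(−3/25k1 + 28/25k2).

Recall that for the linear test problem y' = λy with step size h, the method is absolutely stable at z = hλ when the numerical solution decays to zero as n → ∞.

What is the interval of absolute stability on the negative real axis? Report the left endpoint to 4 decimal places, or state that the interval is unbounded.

(-1.1905, 0).

Set f=λy, z=hλ:
  k1=λy_n ⇒ h·k1=z·y_n;  k2=λ(1+3/4z)y_n ⇒ h·k2=z(1+3/4z)y_n
  y_{n+1}/y_n = 1 − 3/25z + 28/25z(1+3/4z) = 1 + z + 21/25z²
  R(z) = 1 + z + 21/25z².

Boundary: |R(x)|=1, x<0.
x=-1.18: |R|=0.9896
R=1: x+21/25x²=0 ⇒ x=−25/21=-1.1905; min R=1−1/(4·21/25)=0.7024>−1
Confirm numerically:
  x=-1.131: |R|=0.94350 <1
  x=-1.078: |R|=0.89815 <1
  x=-0.984: |R|=0.82934 <1
  x=-1.776: |R|=1.87351 >1
  x=-1.571: |R|=1.50215 >1
  x=-1.491: |R|=1.37639 >1
So |R|<1 on (-1.1905, 0).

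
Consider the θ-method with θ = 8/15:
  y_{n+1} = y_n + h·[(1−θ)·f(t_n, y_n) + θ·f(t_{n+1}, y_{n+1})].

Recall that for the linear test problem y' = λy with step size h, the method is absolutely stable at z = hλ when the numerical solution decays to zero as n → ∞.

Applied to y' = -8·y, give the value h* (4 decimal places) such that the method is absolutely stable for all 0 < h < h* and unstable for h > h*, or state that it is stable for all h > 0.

Set f=λy, z=hλ:
  y_{n+1} = y_n + z·[7/15·y_n + 8/15·y_{n+1}] ⇒ (1 − 8/15z)y_{n+1} = (1 + 7/15z)y_n
  so R(z) = (1 + 7/15z)/(1 − 8/15z).

Find x<0 with |R(x)|<1.
x=-0.43: |R|=0.6502
x=-2: |R|=0.0323
x=-10: |R|=0.5789
x=-100: |R|=0.8405
θ=8/15≥1/2 ⇒ |1+7/15x|<|1−8/15x| ∀x<0 ⇒ unbounded interval.

interval (−∞, 0). Any h>0 works for λ=-8.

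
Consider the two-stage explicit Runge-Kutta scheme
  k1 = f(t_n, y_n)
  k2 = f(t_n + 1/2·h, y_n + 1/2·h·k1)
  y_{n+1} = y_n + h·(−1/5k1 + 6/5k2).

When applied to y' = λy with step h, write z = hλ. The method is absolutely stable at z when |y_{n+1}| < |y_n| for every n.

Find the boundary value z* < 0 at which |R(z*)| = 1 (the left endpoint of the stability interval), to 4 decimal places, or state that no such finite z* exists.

Set f=λy, z=hλ:
  k1=λy_n ⇒ h·k1=z·y_n;  k2=λ(1+1/2z)y_n ⇒ h·k2=z(1+1/2z)y_n
  y_{n+1}/y_n = 1 − 1/5z + 6/5z(1+1/2z) = 1 + z + 3/5z²
  Hence R(z) = 1 + z + 3/5z².

Boundary: |R(x)|=1, x<0.
x=-0.48: |R|=0.6582
R=1: x+3/5x²=0 ⇒ x=−5/3=-1.6667; min R=1−1/(4·3/5)=0.5833>−1
Confirm numerically:
  x=-1.558: |R|=0.89842 <1
  x=-1.354: |R|=0.74599 <1
  x=-1.302: |R|=0.71512 <1
  x=-0.766: |R|=0.58605 <1
  x=-1.784: |R|=1.12559 >1
  x=-1.752: |R|=1.08970 >1
Interval (-1.6667, 0).

left endpoint -1.6667.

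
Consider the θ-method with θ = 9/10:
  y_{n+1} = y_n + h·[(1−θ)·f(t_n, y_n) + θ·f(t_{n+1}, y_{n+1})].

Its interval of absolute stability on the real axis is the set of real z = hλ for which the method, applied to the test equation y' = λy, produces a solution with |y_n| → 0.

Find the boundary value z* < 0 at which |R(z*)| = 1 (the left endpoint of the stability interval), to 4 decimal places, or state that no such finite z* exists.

unbounded; (−∞, 0).

Set f=λy, z=hλ:
  y_{n+1} = y_n + z·[1/10·y_n + 9/10·y_{n+1}] ⇒ (1 − 9/10z)y_{n+1} = (1 + 1/10z)y_n
  so R(z) = (1 + 1/10z)/(1 − 9/10z).

Solve |R(x)|<1 on ℝ⁻.
x=-0.79: |R|=0.5383
x=-2: |R|=0.2857
x=-10: |R|=0.0000
x=-100: |R|=0.0989
θ=9/10≥1/2 ⇒ |1+1/10x|<|1−9/10x| ∀x<0 ⇒ unbounded interval.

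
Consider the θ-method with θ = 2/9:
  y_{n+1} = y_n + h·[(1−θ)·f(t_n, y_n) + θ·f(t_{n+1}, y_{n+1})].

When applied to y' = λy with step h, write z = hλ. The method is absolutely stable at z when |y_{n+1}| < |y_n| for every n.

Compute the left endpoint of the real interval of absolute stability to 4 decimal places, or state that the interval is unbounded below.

left endpoint -3.6000.

Test eqn y'=λy, z=hλ:
  y_{n+1} = y_n + z·[7/9·y_n + 2/9·y_{n+1}] ⇒ (1 − 2/9z)y_{n+1} = (1 + 7/9z)y_n
  so R(z) = (1 + 7/9z)/(1 − 2/9z).

Need |R(x)|<1, x<0.
x=-0.68: |R|=0.4093
R=−1: 1+7/9x = −1+2/9x ⇒ -5/9x=2 ⇒ x=2/(-5/9)=-3.6000
Confirm numerically:
  x=-3.348: |R|=0.91972 <1
  x=-2.473: |R|=0.59594 <1
  x=-2.425: |R|=0.57581 <1
  x=-1.640: |R|=0.20195 <1
  x=-3.736: |R|=1.04128 >1
  x=-3.666: |R|=1.02021 >1
  x=-3.657: |R|=1.01747 >1
Stable set (-3.6000, 0).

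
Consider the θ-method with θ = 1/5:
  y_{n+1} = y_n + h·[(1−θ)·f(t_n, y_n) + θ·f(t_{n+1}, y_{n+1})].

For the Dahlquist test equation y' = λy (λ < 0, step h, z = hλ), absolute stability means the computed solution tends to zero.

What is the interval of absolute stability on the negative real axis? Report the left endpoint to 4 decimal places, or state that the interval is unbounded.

On y'=λy, z=hλ:
  y_{n+1} = y_n + z·[4/5·y_n + 1/5·y_{n+1}] ⇒ (1 − 1/5z)y_{n+1} = (1 + 4/5z)y_n
  so R(z) = (1 + 4/5z)/(1 − 1/5z).

Need |R(x)|<1, x<0.
x=-0.78: |R|=0.3253
R=−1: 1+4/5x = −1+1/5x ⇒ -3/5x=2 ⇒ x=2/(-3/5)=-3.3333
Confirm numerically:
  x=-3.098: |R|=0.91282 <1
  x=-2.732: |R|=0.76668 <1
  x=-2.722: |R|=0.76250 <1
  x=-1.711: |R|=0.27477 <1
  x=-3.932: |R|=1.20107 >1
  x=-3.632: |R|=1.10380 >1
  x=-3.576: |R|=1.08489 >1
Stable set (-3.3333, 0).

(-3.3333, 0).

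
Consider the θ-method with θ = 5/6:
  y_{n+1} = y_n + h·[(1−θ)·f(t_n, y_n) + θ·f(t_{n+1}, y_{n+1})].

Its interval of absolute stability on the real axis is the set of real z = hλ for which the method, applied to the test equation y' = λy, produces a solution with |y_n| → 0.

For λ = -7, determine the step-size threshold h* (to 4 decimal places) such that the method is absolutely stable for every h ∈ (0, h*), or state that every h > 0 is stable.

(−∞, 0) — no finite endpoint. Any h>0 works for λ=-7.

Set f=λy, z=hλ:
  y_{n+1} = y_n + z·[1/6·y_n + 5/6·y_{n+1}] ⇒ (1 − 5/6z)y_{n+1} = (1 + 1/6z)y_n
  ⇒ R(z) = (1 + 1/6z)/(1 − 5/6z).

Boundary: |R(x)|=1, x<0.
x=-0.88: |R|=0.4923
x=-2: |R|=0.2500
x=-10: |R|=0.0714
x=-100: |R|=0.1858
θ=5/6≥1/2 ⇒ |1+1/6x|<|1−5/6x| ∀x<0 ⇒ unbounded interval.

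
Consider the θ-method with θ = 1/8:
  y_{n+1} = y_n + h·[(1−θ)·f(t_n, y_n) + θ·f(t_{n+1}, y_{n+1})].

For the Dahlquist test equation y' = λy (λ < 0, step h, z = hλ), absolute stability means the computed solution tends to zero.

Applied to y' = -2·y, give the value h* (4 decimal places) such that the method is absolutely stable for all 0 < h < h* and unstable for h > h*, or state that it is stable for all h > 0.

On y'=λy, z=hλ:
  y_{n+1} = y_n + z·[7/8·y_n + 1/8·y_{n+1}] ⇒ (1 − 1/8z)y_{n+1} = (1 + 7/8z)y_n
  R(z) = (1 + 7/8z)/(1 − 1/8z).

Boundary: |R(x)|=1, x<0.
x=-1.68: |R|=0.3884
R=−1: 1+7/8x = −1+1/8x ⇒ -3/4x=2 ⇒ x=2/(-3/4)=-2.6667
Confirm numerically:
  x=-1.691: |R|=0.39593 <1
  x=-1.512: |R|=0.27166 <1
  x=-1.238: |R|=0.07209 <1
  x=-1.166: |R|=0.01767 <1
  x=-2.973: |R|=1.16750 >1
  x=-2.861: |R|=1.10736 >1
Interval (-2.6667, 0).

(-2.6667,0); λ=-2 ⇒ h* = (8/3)/2 = 1.3333.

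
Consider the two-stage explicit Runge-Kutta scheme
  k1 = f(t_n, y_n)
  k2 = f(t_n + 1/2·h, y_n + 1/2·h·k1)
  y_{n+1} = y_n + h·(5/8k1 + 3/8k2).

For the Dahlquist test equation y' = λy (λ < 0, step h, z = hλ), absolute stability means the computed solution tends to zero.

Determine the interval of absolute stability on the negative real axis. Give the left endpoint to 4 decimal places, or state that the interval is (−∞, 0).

(-5.3333, 0).

Test eqn y'=λy, z=hλ:
  k1=λy_n ⇒ h·k1=z·y_n;  k2=λ(1+1/2z)y_n ⇒ h·k2=z(1+1/2z)y_n
  y_{n+1}/y_n = 1 + 5/8z + 3/8z(1+1/2z) = 1 + z + 3/16z²
  ⇒ R(z) = 1 + z + 3/16z².

Find x<0 with |R(x)|<1.
x=-0.64: |R|=0.4368
R=1: x+3/16x²=0 ⇒ x=−16/3=-5.3333; min R=1−1/(4·3/16)=-0.3333>−1
Confirm numerically:
  x=-4.442: |R|=0.25763 <1
  x=-3.599: |R|=0.17035 <1
  x=-2.613: |R|=0.33279 <1
  x=-2.451: |R|=0.32461 <1
  x=-5.529: |R|=1.20285 >1
  x=-5.503: |R|=1.17506 >1
Interval (-5.3333, 0).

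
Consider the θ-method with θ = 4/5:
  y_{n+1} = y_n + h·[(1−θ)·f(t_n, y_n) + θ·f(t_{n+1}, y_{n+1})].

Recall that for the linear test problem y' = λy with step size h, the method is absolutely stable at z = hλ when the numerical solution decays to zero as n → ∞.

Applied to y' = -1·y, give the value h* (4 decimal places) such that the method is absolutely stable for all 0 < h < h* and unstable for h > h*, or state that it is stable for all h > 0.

(−∞, 0) — no finite endpoint. Any h>0 works for λ=-1.

Set f=λy, z=hλ:
  y_{n+1} = y_n + z·[1/5·y_n + 4/5·y_{n+1}] ⇒ (1 − 4/5z)y_{n+1} = (1 + 1/5z)y_n
  Hence R(z) = (1 + 1/5z)/(1 − 4/5z).

Find x<0 with |R(x)|<1.
x=-1.49: |R|=0.3203
x=-2: |R|=0.2308
x=-10: |R|=0.1111
x=-100: |R|=0.2346
θ=4/5≥1/2 ⇒ |1+1/5x|<|1−4/5x| ∀x<0 ⇒ stable on all of ℝ⁻.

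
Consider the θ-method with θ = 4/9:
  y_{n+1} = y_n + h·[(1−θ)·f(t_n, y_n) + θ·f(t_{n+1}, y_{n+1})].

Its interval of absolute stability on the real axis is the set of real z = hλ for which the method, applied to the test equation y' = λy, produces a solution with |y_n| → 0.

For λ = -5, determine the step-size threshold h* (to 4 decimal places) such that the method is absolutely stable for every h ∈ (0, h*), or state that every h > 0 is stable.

(-18.0000,0); λ=-5 ⇒ h* = (18)/5 = 3.6000.

On y'=λy, z=hλ:
  y_{n+1} = y_n + z·[5/9·y_n + 4/9·y_{n+1}] ⇒ (1 − 4/9z)y_{n+1} = (1 + 5/9z)y_n
  so R(z) = (1 + 5/9z)/(1 − 4/9z).

Need |R(x)|<1, x<0.
x=-0.66: |R|=0.4897
R=−1: 1+5/9x = −1+4/9x ⇒ -1/9x=2 ⇒ x=2/(-1/9)=-18.0000
Confirm numerically:
  x=-13.924: |R|=0.93700 <1
  x=-11.250: |R|=0.87500 <1
  x=-7.368: |R|=0.72364 <1
  x=-18.366: |R|=1.00444 >1
  x=-18.133: |R|=1.00163 >1
Interval (-18.0000, 0).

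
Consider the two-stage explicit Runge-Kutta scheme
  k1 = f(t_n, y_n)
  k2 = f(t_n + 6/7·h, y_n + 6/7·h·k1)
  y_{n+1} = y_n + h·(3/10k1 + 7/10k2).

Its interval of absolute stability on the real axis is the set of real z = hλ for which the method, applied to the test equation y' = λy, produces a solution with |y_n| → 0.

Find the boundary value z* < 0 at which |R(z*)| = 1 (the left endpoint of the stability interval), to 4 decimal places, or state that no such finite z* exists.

Test eqn y'=λy, z=hλ:
  k1=λy_n ⇒ h·k1=z·y_n;  k2=λ(1+6/7z)y_n ⇒ h·k2=z(1+6/7z)y_n
  y_{n+1}/y_n = 1 + 3/10z + 7/10z(1+6/7z) = 1 + z + 3/5z²
  ⇒ R(z) = 1 + z + 3/5z².

Boundary: |R(x)|=1, x<0.
x=-1.59: |R|=0.9269
R=1: x+3/5x²=0 ⇒ x=−5/3=-1.6667; min R=1−1/(4·3/5)=0.5833>−1
Confirm numerically:
  x=-1.495: |R|=0.84601 <1
  x=-1.199: |R|=0.66356 <1
  x=-1.080: |R|=0.61984 <1
  x=-2.258: |R|=1.80114 >1
  x=-2.204: |R|=1.71057 >1
  x=-1.764: |R|=1.10302 >1
Interval (-1.6667, 0).

z* = -1.6667.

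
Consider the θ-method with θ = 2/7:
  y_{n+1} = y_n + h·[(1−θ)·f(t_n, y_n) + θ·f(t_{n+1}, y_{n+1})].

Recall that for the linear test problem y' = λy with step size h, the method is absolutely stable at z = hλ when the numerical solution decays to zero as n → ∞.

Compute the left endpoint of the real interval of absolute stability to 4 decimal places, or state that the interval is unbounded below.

z* = -4.6667.

Test eqn y'=λy, z=hλ:
  y_{n+1} = y_n + z·[5/7·y_n + 2/7·y_{n+1}] ⇒ (1 − 2/7z)y_{n+1} = (1 + 5/7z)y_n
  ⇒ R(z) = (1 + 5/7z)/(1 − 2/7z).

Boundary: |R(x)|=1, x<0.
x=-1.27: |R|=0.0681
R=−1: 1+5/7x = −1+2/7x ⇒ -3/7x=2 ⇒ x=2/(-3/7)=-4.6667
Confirm numerically:
  x=-4.139: |R|=0.89639 <1
  x=-3.923: |R|=0.84972 <1
  x=-2.355: |R|=0.40777 <1
  x=-5.253: |R|=1.10048 >1
  x=-4.973: |R|=1.05423 >1
  x=-4.813: |R|=1.02640 >1
Stable set (-4.6667, 0).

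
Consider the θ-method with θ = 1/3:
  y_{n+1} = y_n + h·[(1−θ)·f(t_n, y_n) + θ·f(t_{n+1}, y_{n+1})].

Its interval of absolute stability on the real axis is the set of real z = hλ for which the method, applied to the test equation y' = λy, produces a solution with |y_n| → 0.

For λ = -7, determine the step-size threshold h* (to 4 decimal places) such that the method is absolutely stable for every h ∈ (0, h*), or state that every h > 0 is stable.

Set f=λy, z=hλ:
  y_{n+1} = y_n + z·[2/3·y_n + 1/3·y_{n+1}] ⇒ (1 − 1/3z)y_{n+1} = (1 + 2/3z)y_n
  so R(z) = (1 + 2/3z)/(1 − 1/3z).

Solve |R(x)|<1 on ℝ⁻.
x=-1.07: |R|=0.2113
R=−1: 1+2/3x = −1+1/3x ⇒ -1/3x=2 ⇒ x=2/(-1/3)=-6.0000
Confirm numerically:
  x=-4.784: |R|=0.84378 <1
  x=-4.614: |R|=0.81797 <1
  x=-4.340: |R|=0.77384 <1
  x=-3.901: |R|=0.69584 <1
  x=-6.302: |R|=1.03247 >1
  x=-6.261: |R|=1.02818 >1
  x=-6.211: |R|=1.02291 >1
So |R|<1 on (-6.0000, 0).

(-6.0000,0); λ=-7 ⇒ h* = (6)/7 = 0.8571.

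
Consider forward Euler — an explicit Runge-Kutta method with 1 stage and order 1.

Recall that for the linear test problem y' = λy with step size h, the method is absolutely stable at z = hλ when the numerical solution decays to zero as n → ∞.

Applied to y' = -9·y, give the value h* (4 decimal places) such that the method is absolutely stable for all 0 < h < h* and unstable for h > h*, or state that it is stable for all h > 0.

Test eqn y'=λy, z=hλ:
  order 1, 1-stage ⇒ R(z)=1+z
  (e.g. R(-1.63)=-0.63000, |R|=0.63000)

Need |R(x)|<1, x<0.
x=-1.63: |R|=0.6300
|R(-2.18)|=1.1800 |R(-1.74)|=0.7400 |R(-0.68)|=0.3200
Bisect:
  x_lo=-2.4433 |R|=1.4433  x_hi=-0.3532 |R|=0.6468
  mid=-1.39824 |R|=0.39824 →hi
  mid=-1.92077 |R|=0.92077 →hi
  mid=-2.18204 |R|=1.18204 →lo
  mid=-2.05141 |R|=1.05141 →lo
  mid=-1.98609 |R|=0.98609 →hi
  mid=-2.01875 |R|=1.01875 →lo
  mid=-2.00242 |R|=1.00242 →lo
  ...
  [-2.00012,-2.00000] ⇒ x*=-2.0000
Interval (-2.0000, 0).

(-2.0000,0); λ=-9 ⇒ h* = 0.2222.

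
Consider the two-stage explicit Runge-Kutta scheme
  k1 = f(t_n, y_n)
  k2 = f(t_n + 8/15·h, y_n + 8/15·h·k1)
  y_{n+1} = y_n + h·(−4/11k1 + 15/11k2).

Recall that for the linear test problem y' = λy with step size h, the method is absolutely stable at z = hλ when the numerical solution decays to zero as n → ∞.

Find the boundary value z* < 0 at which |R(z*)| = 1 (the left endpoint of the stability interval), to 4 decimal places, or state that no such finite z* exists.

On y'=λy, z=hλ:
  k1=λy_n ⇒ h·k1=z·y_n;  k2=λ(1+8/15z)y_n ⇒ h·k2=z(1+8/15z)y_n
  y_{n+1}/y_n = 1 − 4/11z + 15/11z(1+8/15z) = 1 + z + 8/11z²
  Hence R(z) = 1 + z + 8/11z².

Find x<0 with |R(x)|<1.
x=-0.63: |R|=0.6587
R=1: x+8/11x²=0 ⇒ x=−11/8=-1.3750; min R=1−1/(4·8/11)=0.6562>−1
Confirm numerically:
  x=-1.125: |R|=0.79545 <1
  x=-0.633: |R|=0.65841 <1
  x=-0.608: |R|=0.66085 <1
  x=-0.605: |R|=0.66120 <1
  x=-1.809: |R|=1.57099 >1
  x=-1.742: |R|=1.46496 >1
Stable set (-1.3750, 0).

left endpoint -1.3750.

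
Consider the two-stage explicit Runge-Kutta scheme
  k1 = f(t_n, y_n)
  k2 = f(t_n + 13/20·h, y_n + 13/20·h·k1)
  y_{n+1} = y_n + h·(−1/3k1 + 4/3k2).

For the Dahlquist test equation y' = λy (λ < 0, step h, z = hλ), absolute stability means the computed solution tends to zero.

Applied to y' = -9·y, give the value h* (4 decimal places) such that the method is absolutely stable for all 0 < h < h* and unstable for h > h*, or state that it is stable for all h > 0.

With y'=λy (z=hλ):
  k1=λy_n ⇒ h·k1=z·y_n;  k2=λ(1+13/20z)y_n ⇒ h·k2=z(1+13/20z)y_n
  y_{n+1}/y_n = 1 − 1/3z + 4/3z(1+13/20z) = 1 + z + 13/15z²
  ⇒ R(z) = 1 + z + 13/15z².

Solve |R(x)|<1 on ℝ⁻.
x=-1.37: |R|=1.2566
R=1: x+13/15x²=0 ⇒ x=−15/13=-1.1538; min R=1−1/(4·13/15)=0.7115>−1
Confirm numerically:
  x=-1.062: |R|=0.91546 <1
  x=-1.054: |R|=0.90879 <1
  x=-0.535: |R|=0.71306 <1
  x=-1.704: |R|=1.81247 >1
  x=-1.244: |R|=1.09720 >1
  x=-1.236: |R|=1.08800 >1
Interval (-1.1538, 0).

(-1.1538,0); λ=-9 ⇒ h* = (15/13)/9 = 0.1282.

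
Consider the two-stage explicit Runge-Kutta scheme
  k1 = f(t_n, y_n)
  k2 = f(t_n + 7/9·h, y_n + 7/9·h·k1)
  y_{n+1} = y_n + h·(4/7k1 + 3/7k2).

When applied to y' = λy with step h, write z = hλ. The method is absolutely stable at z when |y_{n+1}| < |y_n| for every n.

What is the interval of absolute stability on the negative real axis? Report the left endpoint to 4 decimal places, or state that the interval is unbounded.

Test eqn y'=λy, z=hλ:
  k1=λy_n ⇒ h·k1=z·y_n;  k2=λ(1+7/9z)y_n ⇒ h·k2=z(1+7/9z)y_n
  y_{n+1}/y_n = 1 + 4/7z + 3/7z(1+7/9z) = 1 + z + 1/3z²
  so R(z) = 1 + z + 1/3z².

Boundary: |R(x)|=1, x<0.
x=-0.48: |R|=0.5968
R=1: x+1/3x²=0 ⇒ x=−3=-3.0000; min R=1−1/(4·1/3)=0.2500>−1
Confirm numerically:
  x=-2.537: |R|=0.60846 <1
  x=-2.423: |R|=0.53398 <1
  x=-2.124: |R|=0.37979 <1
  x=-3.418: |R|=1.47624 >1
  x=-3.223: |R|=1.23958 >1
So |R|<1 on (-3.0000, 0).

(-3.0000, 0).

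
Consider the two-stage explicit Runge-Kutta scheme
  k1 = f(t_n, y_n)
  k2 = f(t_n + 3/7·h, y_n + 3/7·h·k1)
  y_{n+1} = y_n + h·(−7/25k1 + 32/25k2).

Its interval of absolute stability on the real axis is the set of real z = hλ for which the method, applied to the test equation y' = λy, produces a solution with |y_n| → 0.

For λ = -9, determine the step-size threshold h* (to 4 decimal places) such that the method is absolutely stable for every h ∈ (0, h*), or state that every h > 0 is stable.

(-1.8229,0); λ=-9 ⇒ h* = (175/96)/9 = 0.2025.

On y'=λy, z=hλ:
  k1=λy_n ⇒ h·k1=z·y_n;  k2=λ(1+3/7z)y_n ⇒ h·k2=z(1+3/7z)y_n
  y_{n+1}/y_n = 1 − 7/25z + 32/25z(1+3/7z) = 1 + z + 96/175z²
  R(z) = 1 + z + 96/175z².

Boundary: |R(x)|=1, x<0.
x=-1.27: |R|=0.6148
R=1: x+96/175x²=0 ⇒ x=−175/96=-1.8229; min R=1−1/(4·96/175)=0.5443>−1
Confirm numerically:
  x=-1.143: |R|=0.57368 <1
  x=-0.939: |R|=0.54469 <1
  x=-0.797: |R|=0.55146 <1
  x=-0.749: |R|=0.55875 <1
  x=-2.074: |R|=1.28567 >1
  x=-1.998: |R|=1.19190 >1
Stable set (-1.8229, 0).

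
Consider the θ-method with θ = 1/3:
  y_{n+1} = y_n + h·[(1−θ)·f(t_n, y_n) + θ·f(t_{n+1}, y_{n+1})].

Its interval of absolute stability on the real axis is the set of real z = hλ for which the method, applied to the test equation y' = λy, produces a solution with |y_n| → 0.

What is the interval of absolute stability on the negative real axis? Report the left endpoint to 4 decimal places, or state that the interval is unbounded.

(-6.0000, 0).

With y'=λy (z=hλ):
  y_{n+1} = y_n + z·[2/3·y_n + 1/3·y_{n+1}] ⇒ (1 − 1/3z)y_{n+1} = (1 + 2/3z)y_n
  R(z) = (1 + 2/3z)/(1 − 1/3z).

Solve |R(x)|<1 on ℝ⁻.
x=-0.95: |R|=0.2785
R=−1: 1+2/3x = −1+1/3x ⇒ -1/3x=2 ⇒ x=2/(-1/3)=-6.0000
Confirm numerically:
  x=-5.411: |R|=0.92997 <1
  x=-4.380: |R|=0.78049 <1
  x=-2.434: |R|=0.34376 <1
  x=-6.317: |R|=1.03402 >1
  x=-6.279: |R|=1.03007 >1
  x=-6.188: |R|=1.02046 >1
Stable set (-6.0000, 0).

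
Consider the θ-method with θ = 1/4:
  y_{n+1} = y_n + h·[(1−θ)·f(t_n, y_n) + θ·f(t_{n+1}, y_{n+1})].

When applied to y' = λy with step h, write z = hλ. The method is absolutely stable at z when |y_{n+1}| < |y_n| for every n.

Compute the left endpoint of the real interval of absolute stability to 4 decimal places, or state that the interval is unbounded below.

z* = -4.0000.

Test eqn y'=λy, z=hλ:
  y_{n+1} = y_n + z·[3/4·y_n + 1/4·y_{n+1}] ⇒ (1 − 1/4z)y_{n+1} = (1 + 3/4z)y_n
  so R(z) = (1 + 3/4z)/(1 − 1/4z).

Find x<0 with |R(x)|<1.
x=-0.77: |R|=0.3543
R=−1: 1+3/4x = −1+1/4x ⇒ -1/2x=2 ⇒ x=2/(-1/2)=-4.0000
Confirm numerically:
  x=-3.816: |R|=0.95292 <1
  x=-3.745: |R|=0.93415 <1
  x=-1.662: |R|=0.17414 <1
  x=-4.519: |R|=1.12185 >1
  x=-4.075: |R|=1.01858 >1
So |R|<1 on (-4.0000, 0).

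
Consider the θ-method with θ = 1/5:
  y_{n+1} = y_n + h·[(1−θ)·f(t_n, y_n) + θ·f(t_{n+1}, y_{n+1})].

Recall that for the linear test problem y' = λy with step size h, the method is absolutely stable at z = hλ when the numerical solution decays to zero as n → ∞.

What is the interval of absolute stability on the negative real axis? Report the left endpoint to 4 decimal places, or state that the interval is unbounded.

With y'=λy (z=hλ):
  y_{n+1} = y_n + z·[4/5·y_n + 1/5·y_{n+1}] ⇒ (1 − 1/5z)y_{n+1} = (1 + 4/5z)y_n
  R(z) = (1 + 4/5z)/(1 − 1/5z).

Need |R(x)|<1, x<0.
x=-1.14: |R|=0.0717
R=−1: 1+4/5x = −1+1/5x ⇒ -3/5x=2 ⇒ x=2/(-3/5)=-3.3333
Confirm numerically:
  x=-3.036: |R|=0.88900 <1
  x=-1.862: |R|=0.35675 <1
  x=-1.843: |R|=0.34663 <1
  x=-3.815: |R|=1.16393 >1
  x=-3.797: |R|=1.15812 >1
Interval (-3.3333, 0).

z∈(-3.3333,0).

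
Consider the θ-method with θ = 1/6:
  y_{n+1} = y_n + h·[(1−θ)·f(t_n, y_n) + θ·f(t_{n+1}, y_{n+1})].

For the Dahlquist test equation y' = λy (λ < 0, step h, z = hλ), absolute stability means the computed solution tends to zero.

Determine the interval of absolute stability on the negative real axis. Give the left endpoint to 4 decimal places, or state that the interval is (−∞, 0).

Test eqn y'=λy, z=hλ:
  y_{n+1} = y_n + z·[5/6·y_n + 1/6·y_{n+1}] ⇒ (1 − 1/6z)y_{n+1} = (1 + 5/6z)y_n
  R(z) = (1 + 5/6z)/(1 − 1/6z).

Find x<0 with |R(x)|<1.
x=-1.2: |R|=0.0000
R=−1: 1+5/6x = −1+1/6x ⇒ -2/3x=2 ⇒ x=2/(-2/3)=-3.0000
Confirm numerically:
  x=-2.456: |R|=0.74267 <1
  x=-2.455: |R|=0.74216 <1
  x=-2.329: |R|=0.67775 <1
  x=-1.835: |R|=0.40523 <1
  x=-3.495: |R|=1.20853 >1
  x=-3.139: |R|=1.06084 >1
Interval (-3.0000, 0).

z∈(-3.0000,0).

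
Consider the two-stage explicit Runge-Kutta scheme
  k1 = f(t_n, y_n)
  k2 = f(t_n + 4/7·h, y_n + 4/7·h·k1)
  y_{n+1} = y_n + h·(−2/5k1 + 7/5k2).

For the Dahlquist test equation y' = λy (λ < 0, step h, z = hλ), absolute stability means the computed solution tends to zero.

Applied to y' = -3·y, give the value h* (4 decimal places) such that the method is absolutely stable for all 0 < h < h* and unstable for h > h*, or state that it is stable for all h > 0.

(-1.2500,0); λ=-3 ⇒ h* = (5/4)/3 = 0.4167.

On y'=λy, z=hλ:
  k1=λy_n ⇒ h·k1=z·y_n;  k2=λ(1+4/7z)y_n ⇒ h·k2=z(1+4/7z)y_n
  y_{n+1}/y_n = 1 − 2/5z + 7/5z(1+4/7z) = 1 + z + 4/5z²
  R(z) = 1 + z + 4/5z².

Need |R(x)|<1, x<0.
x=-1.71: |R|=1.6293
R=1: x+4/5x²=0 ⇒ x=−5/4=-1.2500; min R=1−1/(4·4/5)=0.6875>−1
Confirm numerically:
  x=-1.155: |R|=0.91222 <1
  x=-0.810: |R|=0.71488 <1
  x=-0.712: |R|=0.69356 <1
  x=-1.547: |R|=1.36757 >1
  x=-1.504: |R|=1.30561 >1
Interval (-1.2500, 0).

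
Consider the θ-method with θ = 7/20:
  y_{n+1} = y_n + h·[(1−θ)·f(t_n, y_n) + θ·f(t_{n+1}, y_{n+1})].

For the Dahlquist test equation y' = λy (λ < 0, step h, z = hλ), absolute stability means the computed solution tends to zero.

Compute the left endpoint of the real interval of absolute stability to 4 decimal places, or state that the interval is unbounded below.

On y'=λy, z=hλ:
  y_{n+1} = y_n + z·[13/20·y_n + 7/20·y_{n+1}] ⇒ (1 − 7/20z)y_{n+1} = (1 + 13/20z)y_n
  ⇒ R(z) = (1 + 13/20z)/(1 − 7/20z).

Find x<0 with |R(x)|<1.
x=-0.45: |R|=0.6112
R=−1: 1+13/20x = −1+7/20x ⇒ -3/10x=2 ⇒ x=2/(-3/10)=-6.6667
Confirm numerically:
  x=-4.114: |R|=0.68613 <1
  x=-3.525: |R|=0.57806 <1
  x=-3.176: |R|=0.50407 <1
  x=-6.901: |R|=1.02058 >1
  x=-6.760: |R|=1.00832 >1
So |R|<1 on (-6.6667, 0).

left endpoint -6.6667.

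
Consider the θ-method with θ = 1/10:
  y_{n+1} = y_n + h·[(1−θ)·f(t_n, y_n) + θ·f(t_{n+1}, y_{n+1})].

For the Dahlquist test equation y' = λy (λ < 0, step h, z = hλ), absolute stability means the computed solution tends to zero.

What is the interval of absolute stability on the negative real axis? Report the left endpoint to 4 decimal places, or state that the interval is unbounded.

(-2.5000, 0).

Test eqn y'=λy, z=hλ:
  y_{n+1} = y_n + z·[9/10·y_n + 1/10·y_{n+1}] ⇒ (1 − 1/10z)y_{n+1} = (1 + 9/10z)y_n
  ⇒ R(z) = (1 + 9/10z)/(1 − 1/10z).

Boundary: |R(x)|=1, x<0.
x=-1: |R|=0.0909
R=−1: 1+9/10x = −1+1/10x ⇒ -4/5x=2 ⇒ x=2/(-4/5)=-2.5000
Confirm numerically:
  x=-2.124: |R|=0.75190 <1
  x=-2.123: |R|=0.75122 <1
  x=-1.049: |R|=0.05059 <1
  x=-3.023: |R|=1.32128 >1
  x=-2.934: |R|=1.26844 >1
So |R|<1 on (-2.5000, 0).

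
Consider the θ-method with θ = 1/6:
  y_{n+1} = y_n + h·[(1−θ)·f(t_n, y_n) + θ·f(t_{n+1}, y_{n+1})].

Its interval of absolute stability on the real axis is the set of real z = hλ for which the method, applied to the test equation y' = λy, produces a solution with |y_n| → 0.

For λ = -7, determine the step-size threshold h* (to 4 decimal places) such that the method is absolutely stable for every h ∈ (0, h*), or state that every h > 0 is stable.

Test eqn y'=λy, z=hλ:
  y_{n+1} = y_n + z·[5/6·y_n + 1/6·y_{n+1}] ⇒ (1 − 1/6z)y_{n+1} = (1 + 5/6z)y_n
  ⇒ R(z) = (1 + 5/6z)/(1 − 1/6z).

Solve |R(x)|<1 on ℝ⁻.
x=-0.31: |R|=0.7052
R=−1: 1+5/6x = −1+1/6x ⇒ -2/3x=2 ⇒ x=2/(-2/3)=-3.0000
Confirm numerically:
  x=-2.274: |R|=0.64902 <1
  x=-1.913: |R|=0.45052 <1
  x=-1.807: |R|=0.38875 <1
  x=-3.403: |R|=1.17143 >1
  x=-3.121: |R|=1.05306 >1
So |R|<1 on (-3.0000, 0).

(-3.0000,0); λ=-7 ⇒ h* = (3)/7 = 0.4286.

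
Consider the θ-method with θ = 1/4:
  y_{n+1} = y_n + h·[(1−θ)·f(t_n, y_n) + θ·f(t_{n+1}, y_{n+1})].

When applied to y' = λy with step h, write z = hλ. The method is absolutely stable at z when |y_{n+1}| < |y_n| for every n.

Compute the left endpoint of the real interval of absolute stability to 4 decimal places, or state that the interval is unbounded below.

With y'=λy (z=hλ):
  y_{n+1} = y_n + z·[3/4·y_n + 1/4·y_{n+1}] ⇒ (1 − 1/4z)y_{n+1} = (1 + 3/4z)y_n
  R(z) = (1 + 3/4z)/(1 − 1/4z).

Boundary: |R(x)|=1, x<0.
x=-0.83: |R|=0.3126
R=−1: 1+3/4x = −1+1/4x ⇒ -1/2x=2 ⇒ x=2/(-1/2)=-4.0000
Confirm numerically:
  x=-2.687: |R|=0.60730 <1
  x=-2.425: |R|=0.50973 <1
  x=-1.758: |R|=0.22126 <1
  x=-1.700: |R|=0.19298 <1
  x=-4.460: |R|=1.10875 >1
  x=-4.421: |R|=1.09999 >1
So |R|<1 on (-4.0000, 0).

z* = -4.0000.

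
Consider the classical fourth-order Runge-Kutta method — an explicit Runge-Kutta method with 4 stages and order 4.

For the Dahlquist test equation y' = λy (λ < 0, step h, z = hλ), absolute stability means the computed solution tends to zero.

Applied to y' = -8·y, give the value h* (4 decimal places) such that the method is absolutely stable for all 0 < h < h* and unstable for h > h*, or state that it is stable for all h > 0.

(-2.7853,0); λ=-8 ⇒ h* = 0.3482.

Test eqn y'=λy, z=hλ:
  order 4, 4-stage ⇒ R(z)=1+z+z^2/2+z^3/6+z^4/24
  (e.g. R(-1.74)=0.27773, |R|=0.27773)

Find x<0 with |R(x)|<1.
x=-1.74: |R|=0.2777
|R(-2.41)|=0.5667 |R(-1.9)|=0.3048 |R(-0.99)|=0.3784
Bisect:
  x_lo=-3.5427 |R|=2.8853  x_hi=-0.0728 |R|=0.9298
  mid=-1.80774 |R|=0.28660 →hi
  mid=-2.67520 |R|=0.84631 →hi
  mid=-3.10894 |R|=1.60814 →lo
  mid=-2.89207 |R|=1.17329 →lo
  mid=-2.78364 |R|=0.99750 →hi
  mid=-2.83785 |R|=1.08218 →lo
  mid=-2.81074 |R|=1.03906 →lo
  mid=-2.79719 |R|=1.01809 →lo
  ...
  [-2.78533,-2.78512] ⇒ x*=-2.7853
So |R|<1 on (-2.7853, 0).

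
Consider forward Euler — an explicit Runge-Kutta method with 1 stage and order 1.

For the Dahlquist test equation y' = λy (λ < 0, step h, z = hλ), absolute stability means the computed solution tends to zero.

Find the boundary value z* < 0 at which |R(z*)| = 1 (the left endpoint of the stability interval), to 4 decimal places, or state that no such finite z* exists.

Set f=λy, z=hλ:
  order 1, 1-stage ⇒ R(z)=1+z
  (e.g. R(-0.99)=0.01000, |R|=0.01000)

Boundary: |R(x)|=1, x<0.
x=-0.99: |R|=0.0100
|R(-1.31)|=0.3100 |R(-1.29)|=0.2900 |R(-0.78)|=0.2200
Bisect:
  x_lo=-2.4896 |R|=1.4896  x_hi=-0.0593 |R|=0.9407
  mid=-1.27448 |R|=0.27448 →hi
  mid=-1.88204 |R|=0.88204 →hi
  mid=-2.18583 |R|=1.18583 →lo
  mid=-2.03394 |R|=1.03394 →lo
  mid=-1.95799 |R|=0.95799 →hi
  mid=-1.99596 |R|=0.99596 →hi
  mid=-2.01495 |R|=1.01495 →lo
  mid=-2.00546 |R|=1.00546 →lo
  mid=-2.00071 |R|=1.00071 →lo
  mid=-1.99834 |R|=0.99834 →hi
  ...
  [-2.00012,-1.99997] ⇒ x*=-2.0000
Stable set (-2.0000, 0).

z* = -2.0000.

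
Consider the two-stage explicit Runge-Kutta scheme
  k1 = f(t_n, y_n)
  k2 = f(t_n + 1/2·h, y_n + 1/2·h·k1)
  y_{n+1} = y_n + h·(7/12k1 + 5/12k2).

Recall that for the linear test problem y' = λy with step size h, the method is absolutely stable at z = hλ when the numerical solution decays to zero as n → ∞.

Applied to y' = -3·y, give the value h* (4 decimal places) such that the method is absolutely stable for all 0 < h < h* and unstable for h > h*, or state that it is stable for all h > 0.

(-4.8000,0); λ=-3 ⇒ h* = (24/5)/3 = 1.6000.

With y'=λy (z=hλ):
  k1=λy_n ⇒ h·k1=z·y_n;  k2=λ(1+1/2z)y_n ⇒ h·k2=z(1+1/2z)y_n
  y_{n+1}/y_n = 1 + 7/12z + 5/12z(1+1/2z) = 1 + z + 5/24z²
  R(z) = 1 + z + 5/24z².

Need |R(x)|<1, x<0.
x=-1.43: |R|=0.0040
R=1: x+5/24x²=0 ⇒ x=−24/5=-4.8000; min R=1−1/(4·5/24)=-0.2000>−1
Confirm numerically:
  x=-4.137: |R|=0.42858 <1
  x=-3.809: |R|=0.21360 <1
  x=-3.504: |R|=0.05392 <1
  x=-5.214: |R|=1.44971 >1
  x=-4.918: |R|=1.12090 >1
So |R|<1 on (-4.8000, 0).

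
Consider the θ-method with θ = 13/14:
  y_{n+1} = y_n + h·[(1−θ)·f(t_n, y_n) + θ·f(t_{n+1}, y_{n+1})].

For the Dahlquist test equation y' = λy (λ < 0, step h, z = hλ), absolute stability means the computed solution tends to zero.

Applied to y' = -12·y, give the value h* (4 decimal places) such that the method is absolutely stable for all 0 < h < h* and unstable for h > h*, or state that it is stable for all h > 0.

On y'=λy, z=hλ:
  y_{n+1} = y_n + z·[1/14·y_n + 13/14·y_{n+1}] ⇒ (1 − 13/14z)y_{n+1} = (1 + 1/14z)y_n
  ⇒ R(z) = (1 + 1/14z)/(1 − 13/14z).

Find x<0 with |R(x)|<1.
x=-1.12: |R|=0.4510
x=-2: |R|=0.3000
x=-10: |R|=0.0278
x=-100: |R|=0.0654
θ=13/14≥1/2 ⇒ |1+1/14x|<|1−13/14x| ∀x<0 ⇒ stable on all of ℝ⁻.

interval (−∞, 0). Any h>0 works for λ=-12.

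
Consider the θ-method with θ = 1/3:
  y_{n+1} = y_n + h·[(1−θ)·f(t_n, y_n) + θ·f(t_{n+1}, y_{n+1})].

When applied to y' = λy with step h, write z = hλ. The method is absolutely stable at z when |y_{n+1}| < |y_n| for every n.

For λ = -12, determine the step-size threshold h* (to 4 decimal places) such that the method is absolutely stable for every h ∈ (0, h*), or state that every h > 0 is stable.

Set f=λy, z=hλ:
  y_{n+1} = y_n + z·[2/3·y_n + 1/3·y_{n+1}] ⇒ (1 − 1/3z)y_{n+1} = (1 + 2/3z)y_n
  Hence R(z) = (1 + 2/3z)/(1 − 1/3z).

Solve |R(x)|<1 on ℝ⁻.
x=-1.09: |R|=0.2005
R=−1: 1+2/3x = −1+1/3x ⇒ -1/3x=2 ⇒ x=2/(-1/3)=-6.0000
Confirm numerically:
  x=-5.271: |R|=0.91186 <1
  x=-3.682: |R|=0.65310 <1
  x=-3.547: |R|=0.62532 <1
  x=-6.502: |R|=1.05283 >1
  x=-6.488: |R|=1.05143 >1
  x=-6.117: |R|=1.01283 >1
Interval (-6.0000, 0).

(-6.0000,0); λ=-12 ⇒ h* = (6)/12 = 0.5000.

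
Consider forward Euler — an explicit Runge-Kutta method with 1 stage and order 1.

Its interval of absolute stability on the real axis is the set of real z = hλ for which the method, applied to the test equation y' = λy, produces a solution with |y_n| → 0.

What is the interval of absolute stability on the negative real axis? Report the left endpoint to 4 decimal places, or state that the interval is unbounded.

(-2.0000, 0).

On y'=λy, z=hλ:
  order 1, 1-stage ⇒ R(z)=1+z
  (e.g. R(-1.78)=-0.78000, |R|=0.78000)

Need |R(x)|<1, x<0.
x=-1.78: |R|=0.7800
|R(-1.55)|=0.5500 |R(-1.52)|=0.5200 |R(-1.51)|=0.5100
Bisect:
  x_lo=-2.5911 |R|=1.5911  x_hi=-0.2168 |R|=0.7832
  mid=-1.40400 |R|=0.40400 →hi
  mid=-1.99757 |R|=0.99757 →hi
  mid=-2.29436 |R|=1.29436 →lo
  mid=-2.14597 |R|=1.14597 →lo
  mid=-2.07177 |R|=1.07177 →lo
  mid=-2.03467 |R|=1.03467 →lo
  mid=-2.01612 |R|=1.01612 →lo
  mid=-2.00685 |R|=1.00685 →lo
  mid=-2.00221 |R|=1.00221 →lo
  mid=-1.99989 |R|=0.99989 →hi
  ...
  [-2.00004,-1.99989] ⇒ x*=-2.0000
Stable set (-2.0000, 0).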